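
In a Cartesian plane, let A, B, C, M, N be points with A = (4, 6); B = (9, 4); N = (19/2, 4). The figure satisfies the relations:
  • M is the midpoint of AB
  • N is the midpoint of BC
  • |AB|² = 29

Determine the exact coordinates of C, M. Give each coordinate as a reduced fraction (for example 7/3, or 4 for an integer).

C = (10, 4)
M = (13/2, 5)

1. M_x = 13/2  [2·M = A+B = (4, 6)+(9, 4)]
2. M_y = 5  [2·M = A+B = (4, 6)+(9, 4)]
   so M = (13/2, 5)
3. C_x = 10  [C = 2·N−B = 2·(19/2, 4)−(9, 4)]
4. C_y = 4  [C = 2·N−B = 2·(19/2, 4)−(9, 4)]
   so C = (10, 4)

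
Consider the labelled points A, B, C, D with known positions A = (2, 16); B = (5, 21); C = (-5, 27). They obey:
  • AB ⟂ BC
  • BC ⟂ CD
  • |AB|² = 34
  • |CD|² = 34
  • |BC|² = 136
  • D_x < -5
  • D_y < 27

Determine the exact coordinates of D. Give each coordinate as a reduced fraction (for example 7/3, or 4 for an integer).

D = (-8, 22)

1. D_x = -8  [[BC ⟂ CD ⇒ -10x+6y-212=0] ∩ [|D−(-5, 27)|²=34]]
2. D_y = 22  [[BC ⟂ CD ⇒ -10x+6y-212=0] ∩ [|D−(-5, 27)|²=34]]
   so D = (-8, 22)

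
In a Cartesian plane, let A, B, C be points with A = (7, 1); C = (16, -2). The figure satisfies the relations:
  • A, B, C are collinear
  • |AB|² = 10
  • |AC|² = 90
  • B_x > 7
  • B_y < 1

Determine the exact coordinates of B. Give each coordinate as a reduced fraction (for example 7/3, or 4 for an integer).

1. B_x = 10  [[A, B, C are collinear ⇒ -3x-9y+30=0] ∩ [|B−(7, 1)|²=10]]
2. B_y = 0  [[A, B, C are collinear ⇒ -3x-9y+30=0] ∩ [|B−(7, 1)|²=10]]
   so B = (10, 0)

B = (10, 0)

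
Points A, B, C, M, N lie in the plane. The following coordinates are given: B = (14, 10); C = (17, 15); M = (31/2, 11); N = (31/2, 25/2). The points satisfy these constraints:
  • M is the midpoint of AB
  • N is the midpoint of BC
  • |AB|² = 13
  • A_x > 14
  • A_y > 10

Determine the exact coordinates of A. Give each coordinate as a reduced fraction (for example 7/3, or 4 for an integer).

A = (17, 12)

1. A_x = 17  [A = 2·M−B = 2·(31/2, 11)−(14, 10)]
2. A_y = 12  [A = 2·M−B = 2·(31/2, 11)−(14, 10)]
   so A = (17, 12)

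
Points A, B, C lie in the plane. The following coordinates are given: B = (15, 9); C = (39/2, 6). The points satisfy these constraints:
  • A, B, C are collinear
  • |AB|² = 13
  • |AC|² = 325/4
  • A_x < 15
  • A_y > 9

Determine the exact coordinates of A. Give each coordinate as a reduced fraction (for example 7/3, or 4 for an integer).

1. A_x = 12  [[A, B, C are collinear ⇒ 3x+9/2y-171/2=0] ∩ [|A−(15, 9)|²=13]]
2. A_y = 11  [[A, B, C are collinear ⇒ 3x+9/2y-171/2=0] ∩ [|A−(15, 9)|²=13]]
   so A = (12, 11)

A = (12, 11)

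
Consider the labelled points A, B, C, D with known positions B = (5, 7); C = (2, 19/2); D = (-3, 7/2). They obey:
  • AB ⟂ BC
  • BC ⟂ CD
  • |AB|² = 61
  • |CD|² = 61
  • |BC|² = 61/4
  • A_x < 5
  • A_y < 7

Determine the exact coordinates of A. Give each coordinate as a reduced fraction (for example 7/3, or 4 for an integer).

1. A_x = 0  [[AB ⟂ BC ⇒ 3x-5/2y+5/2=0] ∩ [|A−(5, 7)|²=61]]
2. A_y = 1  [[AB ⟂ BC ⇒ 3x-5/2y+5/2=0] ∩ [|A−(5, 7)|²=61]]
   so A = (0, 1)

A = (0, 1)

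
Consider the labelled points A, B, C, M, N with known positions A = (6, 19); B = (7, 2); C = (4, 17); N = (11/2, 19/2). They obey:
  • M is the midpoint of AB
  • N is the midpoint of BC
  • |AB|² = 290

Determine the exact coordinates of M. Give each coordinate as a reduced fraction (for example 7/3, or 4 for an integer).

M = (13/2, 21/2)

1. M_x = 13/2  [2·M = A+B = (6, 19)+(7, 2)]
2. M_y = 21/2  [2·M = A+B = (6, 19)+(7, 2)]
   so M = (13/2, 21/2)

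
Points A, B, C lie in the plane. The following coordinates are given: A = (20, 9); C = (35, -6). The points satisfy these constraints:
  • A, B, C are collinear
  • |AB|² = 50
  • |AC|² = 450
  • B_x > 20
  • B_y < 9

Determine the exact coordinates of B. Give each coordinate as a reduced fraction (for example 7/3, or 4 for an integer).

1. B_x = 25  [[A, B, C are collinear ⇒ -15x-15y+435=0] ∩ [|B−(20, 9)|²=50]]
2. B_y = 4  [[A, B, C are collinear ⇒ -15x-15y+435=0] ∩ [|B−(20, 9)|²=50]]
   so B = (25, 4)

B = (25, 4)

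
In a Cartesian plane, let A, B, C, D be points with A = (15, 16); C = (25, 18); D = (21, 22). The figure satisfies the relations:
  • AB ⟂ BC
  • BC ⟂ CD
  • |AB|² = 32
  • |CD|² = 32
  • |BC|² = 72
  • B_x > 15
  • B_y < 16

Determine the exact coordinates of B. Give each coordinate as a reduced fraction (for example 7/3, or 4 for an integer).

1. B_x = 19  [[BC ⟂ CD ⇒ 4x-4y-28=0] ∩ [|B−(15, 16)|²=32]]
2. B_y = 12  [[BC ⟂ CD ⇒ 4x-4y-28=0] ∩ [|B−(15, 16)|²=32]]
   so B = (19, 12)

B = (19, 12)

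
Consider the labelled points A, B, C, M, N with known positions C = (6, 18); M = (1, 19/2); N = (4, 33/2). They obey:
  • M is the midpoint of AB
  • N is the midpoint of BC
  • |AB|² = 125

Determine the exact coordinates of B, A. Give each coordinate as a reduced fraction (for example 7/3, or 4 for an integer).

1. B_x = 2  [B = 2·N−C = 2·(4, 33/2)−(6, 18)]
2. B_y = 15  [B = 2·N−C = 2·(4, 33/2)−(6, 18)]
   so B = (2, 15)
3. A_x = 0  [A = 2·M−B = 2·(1, 19/2)−(2, 15)]
4. A_y = 4  [A = 2·M−B = 2·(1, 19/2)−(2, 15)]
   so A = (0, 4)

B = (2, 15)
A = (0, 4)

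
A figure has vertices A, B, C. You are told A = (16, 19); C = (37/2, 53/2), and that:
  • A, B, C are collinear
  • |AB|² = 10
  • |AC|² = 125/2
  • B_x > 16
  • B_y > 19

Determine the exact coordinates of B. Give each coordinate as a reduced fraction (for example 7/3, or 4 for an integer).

B = (17, 22)

1. B_x = 17  [[A, B, C are collinear ⇒ 15/2x-5/2y-145/2=0] ∩ [|B−(16, 19)|²=10]]
2. B_y = 22  [[A, B, C are collinear ⇒ 15/2x-5/2y-145/2=0] ∩ [|B−(16, 19)|²=10]]
   so B = (17, 22)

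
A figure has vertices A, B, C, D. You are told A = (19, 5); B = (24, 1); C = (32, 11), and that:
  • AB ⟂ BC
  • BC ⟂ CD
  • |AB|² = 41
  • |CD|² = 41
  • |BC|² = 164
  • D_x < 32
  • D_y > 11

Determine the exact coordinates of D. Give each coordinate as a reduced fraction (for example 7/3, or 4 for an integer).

1. D_x = 27  [[BC ⟂ CD ⇒ 8x+10y-366=0] ∩ [|D−(32, 11)|²=41]]
2. D_y = 15  [[BC ⟂ CD ⇒ 8x+10y-366=0] ∩ [|D−(32, 11)|²=41]]
   so D = (27, 15)

D = (27, 15)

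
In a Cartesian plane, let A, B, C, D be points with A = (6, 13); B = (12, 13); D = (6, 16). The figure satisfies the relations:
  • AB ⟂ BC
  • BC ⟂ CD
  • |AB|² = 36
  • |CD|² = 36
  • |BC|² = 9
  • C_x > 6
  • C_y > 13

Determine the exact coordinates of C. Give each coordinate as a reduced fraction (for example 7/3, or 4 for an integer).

C = (12, 16)

1. C_x = 12  [[AB ⟂ BC ⇒ 6x-72=0] ∩ [|C−(6, 16)|²=36]]
2. C_y = 16  [[AB ⟂ BC ⇒ 6x-72=0] ∩ [|C−(6, 16)|²=36]]
   so C = (12, 16)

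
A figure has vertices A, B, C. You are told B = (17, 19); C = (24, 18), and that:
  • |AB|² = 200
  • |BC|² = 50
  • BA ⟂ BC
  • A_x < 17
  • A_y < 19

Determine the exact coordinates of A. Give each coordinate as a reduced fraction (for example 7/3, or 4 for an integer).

1. A_x = 15  [[BA ⟂ BC ⇒ 7x-1y-100=0] ∩ [|A−(17, 19)|²=200]]
2. A_y = 5  [[BA ⟂ BC ⇒ 7x-1y-100=0] ∩ [|A−(17, 19)|²=200]]
   so A = (15, 5)

A = (15, 5)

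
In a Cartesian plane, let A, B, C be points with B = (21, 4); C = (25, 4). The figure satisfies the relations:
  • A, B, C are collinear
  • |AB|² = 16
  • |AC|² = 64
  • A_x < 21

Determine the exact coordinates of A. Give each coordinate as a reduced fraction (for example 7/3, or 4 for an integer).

A = (17, 4)

1. A_x = 17  [[A, B, C are collinear ⇒ 4y-16=0] ∩ [|A−(21, 4)|²=16]]
2. A_y = 4  [[A, B, C are collinear ⇒ 4y-16=0] ∩ [|A−(21, 4)|²=16]]
   so A = (17, 4)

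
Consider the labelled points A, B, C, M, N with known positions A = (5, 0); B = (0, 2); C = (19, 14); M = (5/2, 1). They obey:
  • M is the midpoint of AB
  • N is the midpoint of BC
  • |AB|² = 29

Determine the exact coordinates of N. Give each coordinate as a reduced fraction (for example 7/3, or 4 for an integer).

N = (19/2, 8)

1. N_x = 19/2  [2·N = B+C = (0, 2)+(19, 14)]
2. N_y = 8  [2·N = B+C = (0, 2)+(19, 14)]
   so N = (19/2, 8)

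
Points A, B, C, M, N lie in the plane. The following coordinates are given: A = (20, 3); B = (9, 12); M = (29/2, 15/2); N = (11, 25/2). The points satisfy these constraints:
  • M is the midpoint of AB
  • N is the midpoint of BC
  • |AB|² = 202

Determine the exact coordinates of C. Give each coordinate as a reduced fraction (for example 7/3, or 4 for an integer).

C = (13, 13)

1. C_x = 13  [C = 2·N−B = 2·(11, 25/2)−(9, 12)]
2. C_y = 13  [C = 2·N−B = 2·(11, 25/2)−(9, 12)]
   so C = (13, 13)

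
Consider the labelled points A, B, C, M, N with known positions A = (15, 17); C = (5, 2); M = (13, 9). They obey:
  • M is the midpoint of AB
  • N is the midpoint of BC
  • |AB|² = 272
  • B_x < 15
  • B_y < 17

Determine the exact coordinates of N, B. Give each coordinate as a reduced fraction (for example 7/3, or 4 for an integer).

N = (8, 3/2)
B = (11, 1)

1. B_x = 11  [B = 2·M−A = 2·(13, 9)−(15, 17)]
2. B_y = 1  [B = 2·M−A = 2·(13, 9)−(15, 17)]
   so B = (11, 1)
3. N_x = 8  [2·N = B+C = (11, 1)+(5, 2)]
4. N_y = 3/2  [2·N = B+C = (11, 1)+(5, 2)]
   so N = (8, 3/2)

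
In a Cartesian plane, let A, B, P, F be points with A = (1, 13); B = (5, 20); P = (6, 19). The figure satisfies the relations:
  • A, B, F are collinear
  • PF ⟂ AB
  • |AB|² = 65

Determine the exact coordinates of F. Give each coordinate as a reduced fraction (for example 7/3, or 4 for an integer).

1. F_x = 313/65  [[A, B, F are collinear ⇒ -7x+4y-45=0] ∩ [PF ⟂ AB ⇒ 4x+7y-157=0]]
2. F_y = 1279/65  [[A, B, F are collinear ⇒ -7x+4y-45=0] ∩ [PF ⟂ AB ⇒ 4x+7y-157=0]]
   so F = (313/65, 1279/65)

F = (313/65, 1279/65)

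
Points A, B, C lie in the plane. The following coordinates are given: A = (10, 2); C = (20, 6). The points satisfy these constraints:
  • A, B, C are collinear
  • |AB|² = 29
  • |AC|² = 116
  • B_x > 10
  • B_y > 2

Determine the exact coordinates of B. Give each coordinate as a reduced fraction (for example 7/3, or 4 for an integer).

1. B_x = 15  [[A, B, C are collinear ⇒ 4x-10y-20=0] ∩ [|B−(10, 2)|²=29]]
2. B_y = 4  [[A, B, C are collinear ⇒ 4x-10y-20=0] ∩ [|B−(10, 2)|²=29]]
   so B = (15, 4)

B = (15, 4)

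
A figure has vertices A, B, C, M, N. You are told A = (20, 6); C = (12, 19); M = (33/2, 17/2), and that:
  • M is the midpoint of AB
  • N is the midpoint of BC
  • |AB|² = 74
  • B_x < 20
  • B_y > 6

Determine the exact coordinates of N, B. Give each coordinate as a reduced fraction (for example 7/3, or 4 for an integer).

1. B_x = 13  [B = 2·M−A = 2·(33/2, 17/2)−(20, 6)]
2. B_y = 11  [B = 2·M−A = 2·(33/2, 17/2)−(20, 6)]
   so B = (13, 11)
3. N_x = 25/2  [2·N = B+C = (13, 11)+(12, 19)]
4. N_y = 15  [2·N = B+C = (13, 11)+(12, 19)]
   so N = (25/2, 15)

N = (25/2, 15)
B = (13, 11)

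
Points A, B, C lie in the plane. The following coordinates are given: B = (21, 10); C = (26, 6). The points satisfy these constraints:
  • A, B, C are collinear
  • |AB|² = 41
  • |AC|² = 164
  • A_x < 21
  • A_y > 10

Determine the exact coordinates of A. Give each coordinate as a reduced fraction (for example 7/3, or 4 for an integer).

1. A_x = 16  [[A, B, C are collinear ⇒ 4x+5y-134=0] ∩ [|A−(21, 10)|²=41]]
2. A_y = 14  [[A, B, C are collinear ⇒ 4x+5y-134=0] ∩ [|A−(21, 10)|²=41]]
   so A = (16, 14)

A = (16, 14)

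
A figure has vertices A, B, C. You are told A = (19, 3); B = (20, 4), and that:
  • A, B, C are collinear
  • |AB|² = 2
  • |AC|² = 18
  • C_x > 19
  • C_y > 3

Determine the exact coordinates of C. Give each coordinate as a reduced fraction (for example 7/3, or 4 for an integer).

1. C_x = 22  [[A, B, C are collinear ⇒ -1x+1y+16=0] ∩ [|C−(19, 3)|²=18]]
2. C_y = 6  [[A, B, C are collinear ⇒ -1x+1y+16=0] ∩ [|C−(19, 3)|²=18]]
   so C = (22, 6)

C = (22, 6)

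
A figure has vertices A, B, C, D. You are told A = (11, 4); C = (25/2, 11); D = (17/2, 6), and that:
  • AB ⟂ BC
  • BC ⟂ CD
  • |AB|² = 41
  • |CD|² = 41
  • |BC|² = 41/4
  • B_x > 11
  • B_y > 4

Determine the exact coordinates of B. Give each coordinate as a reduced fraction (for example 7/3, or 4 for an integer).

1. B_x = 15  [[BC ⟂ CD ⇒ 4x+5y-105=0] ∩ [|B−(11, 4)|²=41]]
2. B_y = 9  [[BC ⟂ CD ⇒ 4x+5y-105=0] ∩ [|B−(11, 4)|²=41]]
   so B = (15, 9)

B = (15, 9)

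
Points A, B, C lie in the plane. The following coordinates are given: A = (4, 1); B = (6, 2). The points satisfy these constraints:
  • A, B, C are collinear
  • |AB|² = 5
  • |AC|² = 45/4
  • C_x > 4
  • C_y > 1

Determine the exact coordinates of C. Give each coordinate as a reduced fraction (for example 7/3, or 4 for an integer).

C = (7, 5/2)

1. C_x = 7  [[A, B, C are collinear ⇒ -1x+2y+2=0] ∩ [|C−(4, 1)|²=45/4]]
2. C_y = 5/2  [[A, B, C are collinear ⇒ -1x+2y+2=0] ∩ [|C−(4, 1)|²=45/4]]
   so C = (7, 5/2)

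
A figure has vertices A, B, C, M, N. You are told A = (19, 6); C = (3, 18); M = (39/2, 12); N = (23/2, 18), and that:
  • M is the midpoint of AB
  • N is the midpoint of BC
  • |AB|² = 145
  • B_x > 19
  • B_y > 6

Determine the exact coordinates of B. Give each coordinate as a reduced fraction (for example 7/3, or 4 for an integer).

1. B_x = 20  [B = 2·M−A = 2·(39/2, 12)−(19, 6)]
2. B_y = 18  [B = 2·M−A = 2·(39/2, 12)−(19, 6)]
   so B = (20, 18)

B = (20, 18)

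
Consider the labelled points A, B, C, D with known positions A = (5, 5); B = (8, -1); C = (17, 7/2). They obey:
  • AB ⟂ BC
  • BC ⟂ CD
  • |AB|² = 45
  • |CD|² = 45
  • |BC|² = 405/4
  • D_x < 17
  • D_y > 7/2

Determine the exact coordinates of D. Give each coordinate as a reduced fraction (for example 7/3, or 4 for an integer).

1. D_x = 14  [[BC ⟂ CD ⇒ 9x+9/2y-675/4=0] ∩ [|D−(17, 7/2)|²=45]]
2. D_y = 19/2  [[BC ⟂ CD ⇒ 9x+9/2y-675/4=0] ∩ [|D−(17, 7/2)|²=45]]
   so D = (14, 19/2)

D = (14, 19/2)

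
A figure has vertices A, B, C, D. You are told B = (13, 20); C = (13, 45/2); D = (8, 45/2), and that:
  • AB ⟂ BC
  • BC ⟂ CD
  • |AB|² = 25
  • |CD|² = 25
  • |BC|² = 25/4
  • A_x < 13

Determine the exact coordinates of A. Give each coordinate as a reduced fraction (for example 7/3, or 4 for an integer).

A = (8, 20)

1. A_x = 8  [[AB ⟂ BC ⇒ -5/2y+50=0] ∩ [|A−(13, 20)|²=25]]
2. A_y = 20  [[AB ⟂ BC ⇒ -5/2y+50=0] ∩ [|A−(13, 20)|²=25]]
   so A = (8, 20)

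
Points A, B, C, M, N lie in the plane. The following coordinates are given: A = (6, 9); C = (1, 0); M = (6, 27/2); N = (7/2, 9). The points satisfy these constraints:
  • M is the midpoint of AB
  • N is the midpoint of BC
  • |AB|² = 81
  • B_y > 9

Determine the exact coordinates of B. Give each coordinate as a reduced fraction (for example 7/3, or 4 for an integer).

1. B_x = 6  [B = 2·M−A = 2·(6, 27/2)−(6, 9)]
2. B_y = 18  [B = 2·M−A = 2·(6, 27/2)−(6, 9)]
   so B = (6, 18)

B = (6, 18)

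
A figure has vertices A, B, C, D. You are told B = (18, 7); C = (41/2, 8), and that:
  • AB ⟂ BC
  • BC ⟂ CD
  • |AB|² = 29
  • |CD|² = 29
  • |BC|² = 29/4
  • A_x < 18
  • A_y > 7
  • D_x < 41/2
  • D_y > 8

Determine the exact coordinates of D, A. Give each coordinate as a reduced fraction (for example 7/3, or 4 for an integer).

D = (37/2, 13)
A = (16, 12)

1. D_x = 37/2  [[BC ⟂ CD ⇒ 5/2x+1y-237/4=0] ∩ [|D−(41/2, 8)|²=29]]
2. D_y = 13  [[BC ⟂ CD ⇒ 5/2x+1y-237/4=0] ∩ [|D−(41/2, 8)|²=29]]
   so D = (37/2, 13)
3. A_x = 16  [[AB ⟂ BC ⇒ -5/2x-1y+52=0] ∩ [|A−(18, 7)|²=29]]
4. A_y = 12  [[AB ⟂ BC ⇒ -5/2x-1y+52=0] ∩ [|A−(18, 7)|²=29]]
   so A = (16, 12)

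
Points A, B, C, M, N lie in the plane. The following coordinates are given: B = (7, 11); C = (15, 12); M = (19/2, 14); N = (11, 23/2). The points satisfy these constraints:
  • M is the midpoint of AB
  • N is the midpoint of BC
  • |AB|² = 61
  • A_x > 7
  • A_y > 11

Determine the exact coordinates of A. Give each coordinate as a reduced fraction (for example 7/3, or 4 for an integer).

1. A_x = 12  [A = 2·M−B = 2·(19/2, 14)−(7, 11)]
2. A_y = 17  [A = 2·M−B = 2·(19/2, 14)−(7, 11)]
   so A = (12, 17)

A = (12, 17)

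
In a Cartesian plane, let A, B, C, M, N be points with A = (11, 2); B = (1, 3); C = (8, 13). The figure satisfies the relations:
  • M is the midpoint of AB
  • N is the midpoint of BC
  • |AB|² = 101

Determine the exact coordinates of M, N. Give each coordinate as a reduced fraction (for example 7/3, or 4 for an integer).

1. M_x = 6  [2·M = A+B = (11, 2)+(1, 3)]
2. M_y = 5/2  [2·M = A+B = (11, 2)+(1, 3)]
   so M = (6, 5/2)
3. N_x = 9/2  [2·N = B+C = (1, 3)+(8, 13)]
4. N_y = 8  [2·N = B+C = (1, 3)+(8, 13)]
   so N = (9/2, 8)

M = (6, 5/2)
N = (9/2, 8)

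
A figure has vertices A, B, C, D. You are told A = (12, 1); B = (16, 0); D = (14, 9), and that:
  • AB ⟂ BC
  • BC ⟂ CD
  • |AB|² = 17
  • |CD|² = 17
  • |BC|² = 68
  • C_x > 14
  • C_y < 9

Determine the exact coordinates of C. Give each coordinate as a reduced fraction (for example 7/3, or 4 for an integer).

C = (18, 8)

1. C_x = 18  [[AB ⟂ BC ⇒ 4x-1y-64=0] ∩ [|C−(14, 9)|²=17]]
2. C_y = 8  [[AB ⟂ BC ⇒ 4x-1y-64=0] ∩ [|C−(14, 9)|²=17]]
   so C = (18, 8)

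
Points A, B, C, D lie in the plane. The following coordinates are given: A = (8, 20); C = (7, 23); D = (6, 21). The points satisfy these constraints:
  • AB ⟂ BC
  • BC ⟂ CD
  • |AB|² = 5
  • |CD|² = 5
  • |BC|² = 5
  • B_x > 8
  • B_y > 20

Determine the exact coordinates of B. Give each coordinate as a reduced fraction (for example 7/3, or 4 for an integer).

B = (9, 22)

1. B_x = 9  [[BC ⟂ CD ⇒ 1x+2y-53=0] ∩ [|B−(8, 20)|²=5]]
2. B_y = 22  [[BC ⟂ CD ⇒ 1x+2y-53=0] ∩ [|B−(8, 20)|²=5]]
   so B = (9, 22)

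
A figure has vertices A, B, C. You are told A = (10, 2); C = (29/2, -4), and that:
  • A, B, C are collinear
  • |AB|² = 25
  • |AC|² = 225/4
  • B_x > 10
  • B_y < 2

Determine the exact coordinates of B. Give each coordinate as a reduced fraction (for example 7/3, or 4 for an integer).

B = (13, -2)

1. B_x = 13  [[A, B, C are collinear ⇒ -6x-9/2y+69=0] ∩ [|B−(10, 2)|²=25]]
2. B_y = -2  [[A, B, C are collinear ⇒ -6x-9/2y+69=0] ∩ [|B−(10, 2)|²=25]]
   so B = (13, -2)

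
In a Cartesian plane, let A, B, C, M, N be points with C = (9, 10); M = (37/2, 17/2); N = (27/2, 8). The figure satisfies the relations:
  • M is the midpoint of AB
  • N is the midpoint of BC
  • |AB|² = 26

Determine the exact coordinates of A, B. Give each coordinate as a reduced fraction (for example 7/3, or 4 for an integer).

A = (19, 11)
B = (18, 6)

1. B_x = 18  [B = 2·N−C = 2·(27/2, 8)−(9, 10)]
2. B_y = 6  [B = 2·N−C = 2·(27/2, 8)−(9, 10)]
   so B = (18, 6)
3. A_x = 19  [A = 2·M−B = 2·(37/2, 17/2)−(18, 6)]
4. A_y = 11  [A = 2·M−B = 2·(37/2, 17/2)−(18, 6)]
   so A = (19, 11)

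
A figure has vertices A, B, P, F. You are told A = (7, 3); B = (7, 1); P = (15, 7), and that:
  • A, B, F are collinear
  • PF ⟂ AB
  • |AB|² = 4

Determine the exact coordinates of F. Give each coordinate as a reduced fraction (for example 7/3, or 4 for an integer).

1. F_x = 7  [[A, B, F are collinear ⇒ 2x-14=0] ∩ [PF ⟂ AB ⇒ -2y+14=0]]
2. F_y = 7  [[A, B, F are collinear ⇒ 2x-14=0] ∩ [PF ⟂ AB ⇒ -2y+14=0]]
   so F = (7, 7)

F = (7, 7)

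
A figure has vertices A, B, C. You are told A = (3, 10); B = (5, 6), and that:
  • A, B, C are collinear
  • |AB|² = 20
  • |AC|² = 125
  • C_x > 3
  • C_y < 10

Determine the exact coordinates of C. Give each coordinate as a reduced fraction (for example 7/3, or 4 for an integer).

1. C_x = 8  [[A, B, C are collinear ⇒ 4x+2y-32=0] ∩ [|C−(3, 10)|²=125]]
2. C_y = 0  [[A, B, C are collinear ⇒ 4x+2y-32=0] ∩ [|C−(3, 10)|²=125]]
   so C = (8, 0)

C = (8, 0)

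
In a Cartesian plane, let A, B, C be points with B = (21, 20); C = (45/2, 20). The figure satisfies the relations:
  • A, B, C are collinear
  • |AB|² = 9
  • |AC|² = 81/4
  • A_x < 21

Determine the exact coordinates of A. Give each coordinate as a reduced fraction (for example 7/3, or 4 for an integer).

A = (18, 20)

1. A_x = 18  [[A, B, C are collinear ⇒ 3/2y-30=0] ∩ [|A−(21, 20)|²=9]]
2. A_y = 20  [[A, B, C are collinear ⇒ 3/2y-30=0] ∩ [|A−(21, 20)|²=9]]
   so A = (18, 20)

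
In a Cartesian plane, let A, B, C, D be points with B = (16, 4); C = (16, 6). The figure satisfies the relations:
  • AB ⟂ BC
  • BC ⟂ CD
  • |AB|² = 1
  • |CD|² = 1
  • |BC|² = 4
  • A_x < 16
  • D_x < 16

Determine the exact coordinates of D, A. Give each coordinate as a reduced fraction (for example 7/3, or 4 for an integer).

1. D_x = 15  [[BC ⟂ CD ⇒ 2y-12=0] ∩ [|D−(16, 6)|²=1]]
2. D_y = 6  [[BC ⟂ CD ⇒ 2y-12=0] ∩ [|D−(16, 6)|²=1]]
   so D = (15, 6)
3. A_x = 15  [[AB ⟂ BC ⇒ -2y+8=0] ∩ [|A−(16, 4)|²=1]]
4. A_y = 4  [[AB ⟂ BC ⇒ -2y+8=0] ∩ [|A−(16, 4)|²=1]]
   so A = (15, 4)

D = (15, 6)
A = (15, 4)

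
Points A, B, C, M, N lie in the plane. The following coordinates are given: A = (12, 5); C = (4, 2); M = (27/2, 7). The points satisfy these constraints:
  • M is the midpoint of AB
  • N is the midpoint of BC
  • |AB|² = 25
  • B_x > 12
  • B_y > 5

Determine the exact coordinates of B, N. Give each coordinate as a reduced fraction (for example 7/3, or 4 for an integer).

B = (15, 9)
N = (19/2, 11/2)

1. B_x = 15  [B = 2·M−A = 2·(27/2, 7)−(12, 5)]
2. B_y = 9  [B = 2·M−A = 2·(27/2, 7)−(12, 5)]
   so B = (15, 9)
3. N_x = 19/2  [2·N = B+C = (15, 9)+(4, 2)]
4. N_y = 11/2  [2·N = B+C = (15, 9)+(4, 2)]
   so N = (19/2, 11/2)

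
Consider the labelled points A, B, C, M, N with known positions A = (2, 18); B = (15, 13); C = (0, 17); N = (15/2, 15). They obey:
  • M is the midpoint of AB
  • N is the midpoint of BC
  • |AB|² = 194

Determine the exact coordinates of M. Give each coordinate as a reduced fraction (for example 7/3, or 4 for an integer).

1. M_x = 17/2  [2·M = A+B = (2, 18)+(15, 13)]
2. M_y = 31/2  [2·M = A+B = (2, 18)+(15, 13)]
   so M = (17/2, 31/2)

M = (17/2, 31/2)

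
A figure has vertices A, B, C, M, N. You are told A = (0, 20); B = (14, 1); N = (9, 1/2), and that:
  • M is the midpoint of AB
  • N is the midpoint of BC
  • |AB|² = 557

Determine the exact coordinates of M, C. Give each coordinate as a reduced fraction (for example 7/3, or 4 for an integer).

M = (7, 21/2)
C = (4, 0)

1. M_x = 7  [2·M = A+B = (0, 20)+(14, 1)]
2. M_y = 21/2  [2·M = A+B = (0, 20)+(14, 1)]
   so M = (7, 21/2)
3. C_x = 4  [C = 2·N−B = 2·(9, 1/2)−(14, 1)]
4. C_y = 0  [C = 2·N−B = 2·(9, 1/2)−(14, 1)]
   so C = (4, 0)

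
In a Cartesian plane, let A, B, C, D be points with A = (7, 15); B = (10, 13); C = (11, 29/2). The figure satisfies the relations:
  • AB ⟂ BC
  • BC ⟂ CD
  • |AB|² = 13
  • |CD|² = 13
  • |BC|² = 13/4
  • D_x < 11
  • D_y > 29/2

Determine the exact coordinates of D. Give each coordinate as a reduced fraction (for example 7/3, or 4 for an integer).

D = (8, 33/2)

1. D_x = 8  [[BC ⟂ CD ⇒ 1x+3/2y-131/4=0] ∩ [|D−(11, 29/2)|²=13]]
2. D_y = 33/2  [[BC ⟂ CD ⇒ 1x+3/2y-131/4=0] ∩ [|D−(11, 29/2)|²=13]]
   so D = (8, 33/2)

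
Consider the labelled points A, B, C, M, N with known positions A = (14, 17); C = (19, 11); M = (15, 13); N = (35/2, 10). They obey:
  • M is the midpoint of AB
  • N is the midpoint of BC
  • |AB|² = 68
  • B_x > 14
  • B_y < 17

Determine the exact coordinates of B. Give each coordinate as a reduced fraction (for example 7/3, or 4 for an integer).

B = (16, 9)

1. B_x = 16  [B = 2·M−A = 2·(15, 13)−(14, 17)]
2. B_y = 9  [B = 2·M−A = 2·(15, 13)−(14, 17)]
   so B = (16, 9)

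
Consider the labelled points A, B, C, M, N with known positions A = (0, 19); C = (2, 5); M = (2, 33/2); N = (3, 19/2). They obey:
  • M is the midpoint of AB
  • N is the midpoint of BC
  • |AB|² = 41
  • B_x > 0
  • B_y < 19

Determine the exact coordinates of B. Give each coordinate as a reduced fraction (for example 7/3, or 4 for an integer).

1. B_x = 4  [B = 2·M−A = 2·(2, 33/2)−(0, 19)]
2. B_y = 14  [B = 2·M−A = 2·(2, 33/2)−(0, 19)]
   so B = (4, 14)

B = (4, 14)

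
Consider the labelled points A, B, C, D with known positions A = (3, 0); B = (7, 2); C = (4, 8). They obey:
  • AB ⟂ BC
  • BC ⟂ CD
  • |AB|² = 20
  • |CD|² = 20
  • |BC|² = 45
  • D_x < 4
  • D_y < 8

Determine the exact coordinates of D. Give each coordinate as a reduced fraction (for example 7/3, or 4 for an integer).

1. D_x = 0  [[BC ⟂ CD ⇒ -3x+6y-36=0] ∩ [|D−(4, 8)|²=20]]
2. D_y = 6  [[BC ⟂ CD ⇒ -3x+6y-36=0] ∩ [|D−(4, 8)|²=20]]
   so D = (0, 6)

D = (0, 6)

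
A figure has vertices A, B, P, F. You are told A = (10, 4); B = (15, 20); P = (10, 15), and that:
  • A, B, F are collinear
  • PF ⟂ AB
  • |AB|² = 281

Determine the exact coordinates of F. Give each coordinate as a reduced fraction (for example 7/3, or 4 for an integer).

1. F_x = 3690/281  [[A, B, F are collinear ⇒ -16x+5y+140=0] ∩ [PF ⟂ AB ⇒ 5x+16y-290=0]]
2. F_y = 3940/281  [[A, B, F are collinear ⇒ -16x+5y+140=0] ∩ [PF ⟂ AB ⇒ 5x+16y-290=0]]
   so F = (3690/281, 3940/281)

F = (3690/281, 3940/281)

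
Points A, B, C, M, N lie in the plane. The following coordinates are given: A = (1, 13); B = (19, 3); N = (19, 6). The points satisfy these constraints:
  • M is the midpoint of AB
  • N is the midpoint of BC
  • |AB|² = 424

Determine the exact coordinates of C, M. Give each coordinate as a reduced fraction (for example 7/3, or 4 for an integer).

1. M_x = 10  [2·M = A+B = (1, 13)+(19, 3)]
2. M_y = 8  [2·M = A+B = (1, 13)+(19, 3)]
   so M = (10, 8)
3. C_x = 19  [C = 2·N−B = 2·(19, 6)−(19, 3)]
4. C_y = 9  [C = 2·N−B = 2·(19, 6)−(19, 3)]
   so C = (19, 9)

C = (19, 9)
M = (10, 8)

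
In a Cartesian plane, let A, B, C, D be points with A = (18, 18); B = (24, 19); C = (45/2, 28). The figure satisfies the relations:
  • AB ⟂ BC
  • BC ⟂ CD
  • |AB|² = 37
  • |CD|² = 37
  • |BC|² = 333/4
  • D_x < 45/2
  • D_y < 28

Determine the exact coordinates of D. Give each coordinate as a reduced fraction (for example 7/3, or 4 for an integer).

D = (33/2, 27)

1. D_x = 33/2  [[BC ⟂ CD ⇒ -3/2x+9y-873/4=0] ∩ [|D−(45/2, 28)|²=37]]
2. D_y = 27  [[BC ⟂ CD ⇒ -3/2x+9y-873/4=0] ∩ [|D−(45/2, 28)|²=37]]
   so D = (33/2, 27)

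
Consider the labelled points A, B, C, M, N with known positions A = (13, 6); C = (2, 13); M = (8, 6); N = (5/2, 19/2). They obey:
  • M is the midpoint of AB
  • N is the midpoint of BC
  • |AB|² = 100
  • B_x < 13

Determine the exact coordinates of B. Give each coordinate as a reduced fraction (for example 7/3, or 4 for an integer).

B = (3, 6)

1. B_x = 3  [B = 2·M−A = 2·(8, 6)−(13, 6)]
2. B_y = 6  [B = 2·M−A = 2·(8, 6)−(13, 6)]
   so B = (3, 6)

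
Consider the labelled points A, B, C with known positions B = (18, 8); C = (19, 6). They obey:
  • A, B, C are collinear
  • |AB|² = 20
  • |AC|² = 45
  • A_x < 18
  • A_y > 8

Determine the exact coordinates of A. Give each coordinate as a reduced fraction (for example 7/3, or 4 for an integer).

A = (16, 12)

1. A_x = 16  [[A, B, C are collinear ⇒ 2x+1y-44=0] ∩ [|A−(18, 8)|²=20]]
2. A_y = 12  [[A, B, C are collinear ⇒ 2x+1y-44=0] ∩ [|A−(18, 8)|²=20]]
   so A = (16, 12)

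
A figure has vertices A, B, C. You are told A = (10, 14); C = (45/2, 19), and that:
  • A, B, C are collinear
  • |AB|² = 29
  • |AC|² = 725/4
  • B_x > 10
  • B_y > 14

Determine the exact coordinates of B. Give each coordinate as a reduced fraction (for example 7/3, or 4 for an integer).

B = (15, 16)

1. B_x = 15  [[A, B, C are collinear ⇒ 5x-25/2y+125=0] ∩ [|B−(10, 14)|²=29]]
2. B_y = 16  [[A, B, C are collinear ⇒ 5x-25/2y+125=0] ∩ [|B−(10, 14)|²=29]]
   so B = (15, 16)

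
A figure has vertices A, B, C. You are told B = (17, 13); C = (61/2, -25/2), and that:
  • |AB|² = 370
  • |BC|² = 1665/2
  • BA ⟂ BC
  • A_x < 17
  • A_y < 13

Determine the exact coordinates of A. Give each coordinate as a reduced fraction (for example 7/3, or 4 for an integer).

A = (0, 4)

1. A_x = 0  [[BA ⟂ BC ⇒ 27/2x-51/2y+102=0] ∩ [|A−(17, 13)|²=370]]
2. A_y = 4  [[BA ⟂ BC ⇒ 27/2x-51/2y+102=0] ∩ [|A−(17, 13)|²=370]]
   so A = (0, 4)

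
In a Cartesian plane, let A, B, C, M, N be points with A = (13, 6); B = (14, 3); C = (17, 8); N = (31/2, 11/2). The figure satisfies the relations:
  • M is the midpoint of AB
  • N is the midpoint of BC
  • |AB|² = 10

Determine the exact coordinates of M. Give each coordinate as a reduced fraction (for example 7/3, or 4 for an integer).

M = (27/2, 9/2)

1. M_x = 27/2  [2·M = A+B = (13, 6)+(14, 3)]
2. M_y = 9/2  [2·M = A+B = (13, 6)+(14, 3)]
   so M = (27/2, 9/2)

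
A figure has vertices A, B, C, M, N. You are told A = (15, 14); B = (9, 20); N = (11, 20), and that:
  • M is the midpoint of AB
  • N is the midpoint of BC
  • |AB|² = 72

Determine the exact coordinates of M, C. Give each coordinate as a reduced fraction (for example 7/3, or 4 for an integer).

M = (12, 17)
C = (13, 20)

1. M_x = 12  [2·M = A+B = (15, 14)+(9, 20)]
2. M_y = 17  [2·M = A+B = (15, 14)+(9, 20)]
   so M = (12, 17)
3. C_x = 13  [C = 2·N−B = 2·(11, 20)−(9, 20)]
4. C_y = 20  [C = 2·N−B = 2·(11, 20)−(9, 20)]
   so C = (13, 20)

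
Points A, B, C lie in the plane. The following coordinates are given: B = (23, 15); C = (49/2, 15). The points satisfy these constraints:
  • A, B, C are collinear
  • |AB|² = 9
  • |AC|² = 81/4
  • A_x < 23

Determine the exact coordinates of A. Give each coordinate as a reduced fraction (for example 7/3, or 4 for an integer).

1. A_x = 20  [[A, B, C are collinear ⇒ 3/2y-45/2=0] ∩ [|A−(23, 15)|²=9]]
2. A_y = 15  [[A, B, C are collinear ⇒ 3/2y-45/2=0] ∩ [|A−(23, 15)|²=9]]
   so A = (20, 15)

A = (20, 15)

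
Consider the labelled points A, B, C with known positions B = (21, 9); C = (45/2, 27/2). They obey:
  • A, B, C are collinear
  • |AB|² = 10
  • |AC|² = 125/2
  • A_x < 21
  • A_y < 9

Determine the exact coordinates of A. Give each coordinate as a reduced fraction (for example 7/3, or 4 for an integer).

A = (20, 6)

1. A_x = 20  [[A, B, C are collinear ⇒ -9/2x+3/2y+81=0] ∩ [|A−(21, 9)|²=10]]
2. A_y = 6  [[A, B, C are collinear ⇒ -9/2x+3/2y+81=0] ∩ [|A−(21, 9)|²=10]]
   so A = (20, 6)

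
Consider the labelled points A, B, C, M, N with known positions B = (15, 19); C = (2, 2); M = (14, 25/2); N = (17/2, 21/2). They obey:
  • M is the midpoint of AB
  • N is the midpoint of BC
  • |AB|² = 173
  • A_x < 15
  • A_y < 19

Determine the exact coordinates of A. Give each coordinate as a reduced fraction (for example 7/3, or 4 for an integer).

A = (13, 6)

1. A_x = 13  [A = 2·M−B = 2·(14, 25/2)−(15, 19)]
2. A_y = 6  [A = 2·M−B = 2·(14, 25/2)−(15, 19)]
   so A = (13, 6)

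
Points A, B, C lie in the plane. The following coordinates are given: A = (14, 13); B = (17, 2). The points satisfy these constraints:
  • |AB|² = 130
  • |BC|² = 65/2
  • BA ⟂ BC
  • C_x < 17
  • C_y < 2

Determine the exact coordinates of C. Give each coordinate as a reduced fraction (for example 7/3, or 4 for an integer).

C = (23/2, 1/2)

1. C_x = 23/2  [[BA ⟂ BC ⇒ -3x+11y+29=0] ∩ [|C−(17, 2)|²=65/2]]
2. C_y = 1/2  [[BA ⟂ BC ⇒ -3x+11y+29=0] ∩ [|C−(17, 2)|²=65/2]]
   so C = (23/2, 1/2)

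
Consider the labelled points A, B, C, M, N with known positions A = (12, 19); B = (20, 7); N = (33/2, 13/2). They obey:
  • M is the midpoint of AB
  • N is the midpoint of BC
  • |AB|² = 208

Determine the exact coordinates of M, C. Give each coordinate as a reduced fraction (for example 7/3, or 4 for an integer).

M = (16, 13)
C = (13, 6)

1. M_x = 16  [2·M = A+B = (12, 19)+(20, 7)]
2. M_y = 13  [2·M = A+B = (12, 19)+(20, 7)]
   so M = (16, 13)
3. C_x = 13  [C = 2·N−B = 2·(33/2, 13/2)−(20, 7)]
4. C_y = 6  [C = 2·N−B = 2·(33/2, 13/2)−(20, 7)]
   so C = (13, 6)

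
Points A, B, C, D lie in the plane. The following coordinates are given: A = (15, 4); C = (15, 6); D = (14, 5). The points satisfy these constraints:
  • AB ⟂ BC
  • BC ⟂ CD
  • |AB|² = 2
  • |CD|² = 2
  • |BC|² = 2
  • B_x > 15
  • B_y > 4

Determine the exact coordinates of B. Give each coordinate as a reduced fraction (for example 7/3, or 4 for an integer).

B = (16, 5)

1. B_x = 16  [[BC ⟂ CD ⇒ 1x+1y-21=0] ∩ [|B−(15, 4)|²=2]]
2. B_y = 5  [[BC ⟂ CD ⇒ 1x+1y-21=0] ∩ [|B−(15, 4)|²=2]]
   so B = (16, 5)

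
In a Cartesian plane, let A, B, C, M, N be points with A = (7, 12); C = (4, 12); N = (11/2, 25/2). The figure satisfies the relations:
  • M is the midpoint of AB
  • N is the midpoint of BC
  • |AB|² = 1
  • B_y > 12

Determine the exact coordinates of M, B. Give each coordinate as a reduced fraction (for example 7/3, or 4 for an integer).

1. B_x = 7  [B = 2·N−C = 2·(11/2, 25/2)−(4, 12)]
2. B_y = 13  [B = 2·N−C = 2·(11/2, 25/2)−(4, 12)]
   so B = (7, 13)
3. M_x = 7  [2·M = A+B = (7, 12)+(7, 13)]
4. M_y = 25/2  [2·M = A+B = (7, 12)+(7, 13)]
   so M = (7, 25/2)

M = (7, 25/2)
B = (7, 13)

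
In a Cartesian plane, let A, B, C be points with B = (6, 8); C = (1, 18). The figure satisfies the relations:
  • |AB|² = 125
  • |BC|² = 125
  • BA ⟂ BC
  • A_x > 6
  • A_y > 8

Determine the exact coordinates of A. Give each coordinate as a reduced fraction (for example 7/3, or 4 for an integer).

A = (16, 13)

1. A_x = 16  [[BA ⟂ BC ⇒ -5x+10y-50=0] ∩ [|A−(6, 8)|²=125]]
2. A_y = 13  [[BA ⟂ BC ⇒ -5x+10y-50=0] ∩ [|A−(6, 8)|²=125]]
   so A = (16, 13)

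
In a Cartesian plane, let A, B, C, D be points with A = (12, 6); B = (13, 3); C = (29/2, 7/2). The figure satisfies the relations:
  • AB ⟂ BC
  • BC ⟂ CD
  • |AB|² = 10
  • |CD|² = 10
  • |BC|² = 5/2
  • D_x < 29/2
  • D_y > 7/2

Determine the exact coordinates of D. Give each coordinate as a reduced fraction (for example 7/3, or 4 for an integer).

D = (27/2, 13/2)

1. D_x = 27/2  [[BC ⟂ CD ⇒ 3/2x+1/2y-47/2=0] ∩ [|D−(29/2, 7/2)|²=10]]
2. D_y = 13/2  [[BC ⟂ CD ⇒ 3/2x+1/2y-47/2=0] ∩ [|D−(29/2, 7/2)|²=10]]
   so D = (27/2, 13/2)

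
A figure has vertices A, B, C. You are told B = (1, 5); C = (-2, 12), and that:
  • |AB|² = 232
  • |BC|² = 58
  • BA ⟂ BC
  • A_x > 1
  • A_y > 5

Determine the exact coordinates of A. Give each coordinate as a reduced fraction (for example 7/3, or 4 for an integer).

1. A_x = 15  [[BA ⟂ BC ⇒ -3x+7y-32=0] ∩ [|A−(1, 5)|²=232]]
2. A_y = 11  [[BA ⟂ BC ⇒ -3x+7y-32=0] ∩ [|A−(1, 5)|²=232]]
   so A = (15, 11)

A = (15, 11)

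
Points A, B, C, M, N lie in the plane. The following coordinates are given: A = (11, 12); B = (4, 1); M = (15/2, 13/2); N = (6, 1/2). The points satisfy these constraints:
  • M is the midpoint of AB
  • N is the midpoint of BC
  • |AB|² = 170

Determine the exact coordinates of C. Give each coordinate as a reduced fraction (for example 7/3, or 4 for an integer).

C = (8, 0)

1. C_x = 8  [C = 2·N−B = 2·(6, 1/2)−(4, 1)]
2. C_y = 0  [C = 2·N−B = 2·(6, 1/2)−(4, 1)]
   so C = (8, 0)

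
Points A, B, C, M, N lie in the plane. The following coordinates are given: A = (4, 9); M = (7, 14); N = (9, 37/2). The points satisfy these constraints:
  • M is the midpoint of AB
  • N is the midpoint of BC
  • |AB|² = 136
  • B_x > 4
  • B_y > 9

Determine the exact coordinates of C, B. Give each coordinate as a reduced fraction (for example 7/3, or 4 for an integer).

C = (8, 18)
B = (10, 19)

1. B_x = 10  [B = 2·M−A = 2·(7, 14)−(4, 9)]
2. B_y = 19  [B = 2·M−A = 2·(7, 14)−(4, 9)]
   so B = (10, 19)
3. C_x = 8  [C = 2·N−B = 2·(9, 37/2)−(10, 19)]
4. C_y = 18  [C = 2·N−B = 2·(9, 37/2)−(10, 19)]
   so C = (8, 18)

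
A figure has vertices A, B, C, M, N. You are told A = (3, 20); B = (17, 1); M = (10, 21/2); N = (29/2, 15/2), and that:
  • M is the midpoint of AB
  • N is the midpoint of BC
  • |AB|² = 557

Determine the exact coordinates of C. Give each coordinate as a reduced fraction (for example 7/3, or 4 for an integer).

1. C_x = 12  [C = 2·N−B = 2·(29/2, 15/2)−(17, 1)]
2. C_y = 14  [C = 2·N−B = 2·(29/2, 15/2)−(17, 1)]
   so C = (12, 14)

C = (12, 14)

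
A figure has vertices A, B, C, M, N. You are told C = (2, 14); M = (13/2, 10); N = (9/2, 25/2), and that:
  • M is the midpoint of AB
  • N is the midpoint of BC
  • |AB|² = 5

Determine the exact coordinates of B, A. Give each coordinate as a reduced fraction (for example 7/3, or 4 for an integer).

B = (7, 11)
A = (6, 9)

1. B_x = 7  [B = 2·N−C = 2·(9/2, 25/2)−(2, 14)]
2. B_y = 11  [B = 2·N−C = 2·(9/2, 25/2)−(2, 14)]
   so B = (7, 11)
3. A_x = 6  [A = 2·M−B = 2·(13/2, 10)−(7, 11)]
4. A_y = 9  [A = 2·M−B = 2·(13/2, 10)−(7, 11)]
   so A = (6, 9)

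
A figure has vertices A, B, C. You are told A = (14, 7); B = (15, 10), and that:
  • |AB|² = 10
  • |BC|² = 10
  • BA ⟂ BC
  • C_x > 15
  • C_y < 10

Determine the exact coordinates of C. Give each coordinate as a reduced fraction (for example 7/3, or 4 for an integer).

C = (18, 9)

1. C_x = 18  [[BA ⟂ BC ⇒ -1x-3y+45=0] ∩ [|C−(15, 10)|²=10]]
2. C_y = 9  [[BA ⟂ BC ⇒ -1x-3y+45=0] ∩ [|C−(15, 10)|²=10]]
   so C = (18, 9)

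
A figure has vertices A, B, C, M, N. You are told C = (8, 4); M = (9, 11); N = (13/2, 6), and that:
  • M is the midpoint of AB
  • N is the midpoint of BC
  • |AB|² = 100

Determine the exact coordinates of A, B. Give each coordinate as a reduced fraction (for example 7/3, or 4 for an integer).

A = (13, 14)
B = (5, 8)

1. B_x = 5  [B = 2·N−C = 2·(13/2, 6)−(8, 4)]
2. B_y = 8  [B = 2·N−C = 2·(13/2, 6)−(8, 4)]
   so B = (5, 8)
3. A_x = 13  [A = 2·M−B = 2·(9, 11)−(5, 8)]
4. A_y = 14  [A = 2·M−B = 2·(9, 11)−(5, 8)]
   so A = (13, 14)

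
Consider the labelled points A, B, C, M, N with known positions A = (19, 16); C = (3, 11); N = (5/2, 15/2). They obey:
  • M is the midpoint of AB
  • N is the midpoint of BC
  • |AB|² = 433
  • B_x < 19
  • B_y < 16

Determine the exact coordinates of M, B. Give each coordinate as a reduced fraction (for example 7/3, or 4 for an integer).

1. B_x = 2  [B = 2·N−C = 2·(5/2, 15/2)−(3, 11)]
2. B_y = 4  [B = 2·N−C = 2·(5/2, 15/2)−(3, 11)]
   so B = (2, 4)
3. M_x = 21/2  [2·M = A+B = (19, 16)+(2, 4)]
4. M_y = 10  [2·M = A+B = (19, 16)+(2, 4)]
   so M = (21/2, 10)

M = (21/2, 10)
B = (2, 4)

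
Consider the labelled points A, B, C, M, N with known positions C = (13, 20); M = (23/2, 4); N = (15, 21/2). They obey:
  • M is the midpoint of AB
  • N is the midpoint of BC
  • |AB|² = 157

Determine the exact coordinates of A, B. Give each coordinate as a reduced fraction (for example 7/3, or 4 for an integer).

A = (6, 7)
B = (17, 1)

1. B_x = 17  [B = 2·N−C = 2·(15, 21/2)−(13, 20)]
2. B_y = 1  [B = 2·N−C = 2·(15, 21/2)−(13, 20)]
   so B = (17, 1)
3. A_x = 6  [A = 2·M−B = 2·(23/2, 4)−(17, 1)]
4. A_y = 7  [A = 2·M−B = 2·(23/2, 4)−(17, 1)]
   so A = (6, 7)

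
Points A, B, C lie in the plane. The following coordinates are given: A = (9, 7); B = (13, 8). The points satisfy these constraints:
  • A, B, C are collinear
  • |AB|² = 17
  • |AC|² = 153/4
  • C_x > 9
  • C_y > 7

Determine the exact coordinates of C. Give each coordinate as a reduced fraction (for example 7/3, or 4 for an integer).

1. C_x = 15  [[A, B, C are collinear ⇒ -1x+4y-19=0] ∩ [|C−(9, 7)|²=153/4]]
2. C_y = 17/2  [[A, B, C are collinear ⇒ -1x+4y-19=0] ∩ [|C−(9, 7)|²=153/4]]
   so C = (15, 17/2)

C = (15, 17/2)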